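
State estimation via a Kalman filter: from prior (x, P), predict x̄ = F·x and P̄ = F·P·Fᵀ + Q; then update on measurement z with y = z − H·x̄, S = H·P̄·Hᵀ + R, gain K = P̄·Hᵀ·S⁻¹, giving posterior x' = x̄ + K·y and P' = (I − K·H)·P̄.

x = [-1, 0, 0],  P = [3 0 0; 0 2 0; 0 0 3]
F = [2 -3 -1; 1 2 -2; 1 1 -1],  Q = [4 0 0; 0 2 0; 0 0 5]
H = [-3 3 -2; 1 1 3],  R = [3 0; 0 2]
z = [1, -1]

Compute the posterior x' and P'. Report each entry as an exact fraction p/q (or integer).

x̄ = F·x = [-2, -1, -1]
P̄ = F·P·Fᵀ + Q = [37 0 3; 0 25 13; 3 13 13]
y = z − H·x̄ = [-4, 5]
S = H·P̄·Hᵀ + R = [493 -56; -56 277]
K = P̄·Hᵀ·S⁻¹ = [-29833/133425 16126/133425; 5719/44475 11432/44475; 1396/44475 9113/44475]
x' = x̄ + K·y = [-7432/14825, -3397/14825, -1498/14825]
P' = (I − K·H)·P̄ = [704468/133425 143251/44475 -122441/44475; 143251/44475 33332/14825 -24487/14825; -122441/44475 -24487/14825 23792/14825]

x' = [-7432/14825, -3397/14825, -1498/14825]
P' = [704468/133425 143251/44475 -122441/44475; 143251/44475 33332/14825 -24487/14825; -122441/44475 -24487/14825 23792/14825]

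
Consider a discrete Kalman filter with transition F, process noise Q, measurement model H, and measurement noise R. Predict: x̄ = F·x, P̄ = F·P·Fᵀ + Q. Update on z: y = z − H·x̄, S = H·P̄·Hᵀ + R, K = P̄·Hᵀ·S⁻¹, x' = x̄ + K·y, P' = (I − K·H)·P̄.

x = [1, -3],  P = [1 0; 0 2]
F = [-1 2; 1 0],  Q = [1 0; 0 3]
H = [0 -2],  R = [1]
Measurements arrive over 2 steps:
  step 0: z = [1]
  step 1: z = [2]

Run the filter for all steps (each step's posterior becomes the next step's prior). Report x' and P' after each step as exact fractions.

step 0: x' = [-113/17, -7/17], P' = [166/17 -1/17; -1/17 4/17]
step 1: x' = [453/295, -327/295], P' = [1309/295 -56/295; -56/295 217/885]

step 0: x̄ = F·x = [-7, 1]
step 0: P̄ = F·P·Fᵀ + Q = [10 -1; -1 4]
step 0: y = z − H·x̄ = [3]
step 0: S = H·P̄·Hᵀ + R = [17]
step 0: K = P̄·Hᵀ·S⁻¹ = [2/17; -8/17]
step 0: x' = x̄ + K·y = [-113/17, -7/17]
step 0: P' = (I − K·H)·P̄ = [166/17 -1/17; -1/17 4/17]
step 1: x̄ = F·x = [99/17, -113/17]
step 1: P̄ = F·P·Fᵀ + Q = [203/17 -168/17; -168/17 217/17]
step 1: y = z − H·x̄ = [-192/17]
step 1: S = H·P̄·Hᵀ + R = [885/17]
step 1: K = P̄·Hᵀ·S⁻¹ = [112/295; -434/885]
step 1: x' = x̄ + K·y = [453/295, -327/295]
step 1: P' = (I − K·H)·P̄ = [1309/295 -56/295; -56/295 217/885]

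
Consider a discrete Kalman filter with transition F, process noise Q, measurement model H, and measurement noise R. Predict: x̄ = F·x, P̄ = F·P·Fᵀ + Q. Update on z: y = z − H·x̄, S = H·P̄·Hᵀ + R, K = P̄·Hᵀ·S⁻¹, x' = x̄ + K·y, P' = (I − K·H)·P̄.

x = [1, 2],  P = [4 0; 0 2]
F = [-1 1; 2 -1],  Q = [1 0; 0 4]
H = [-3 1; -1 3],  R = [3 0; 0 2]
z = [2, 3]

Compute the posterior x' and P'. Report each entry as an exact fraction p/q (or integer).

x̄ = F·x = [1, 0]
P̄ = F·P·Fᵀ + Q = [7 -10; -10 22]
y = z − H·x̄ = [5, 4]
S = H·P̄·Hᵀ + R = [148 187; 187 267]
K = P̄·Hᵀ·S⁻¹ = [-1358/4547 321/4547; -328/4547 1524/4547]
x' = x̄ + K·y = [-959/4547, 4456/4547]
P' = (I − K·H)·P̄ = [1608/4547 750/4547; 750/4547 1266/4547]

x' = [-959/4547, 4456/4547]
P' = [1608/4547 750/4547; 750/4547 1266/4547]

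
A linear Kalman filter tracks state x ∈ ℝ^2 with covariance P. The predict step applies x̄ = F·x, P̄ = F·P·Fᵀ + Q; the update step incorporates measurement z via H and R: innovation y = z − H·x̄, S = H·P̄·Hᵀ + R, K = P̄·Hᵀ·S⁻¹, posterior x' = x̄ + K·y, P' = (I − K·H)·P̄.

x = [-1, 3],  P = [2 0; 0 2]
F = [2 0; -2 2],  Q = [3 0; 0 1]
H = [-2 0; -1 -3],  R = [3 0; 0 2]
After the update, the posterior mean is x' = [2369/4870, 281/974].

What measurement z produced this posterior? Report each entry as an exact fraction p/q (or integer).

z = [-1, -1]

x̄ = F·x = [-2, 8]
P̄ = F·P·Fᵀ + Q = [11 -8; -8 17]
S = H·P̄·Hᵀ + R = [47 -26; -26 118]
K = P̄·Hᵀ·S⁻¹ = [-1129/2435 39/4870; 77/487 -321/974]
x' − x̄ = [12109/4870, -7511/974] = K·y
y = (KᵀK)⁻¹·Kᵀ·(x' − x̄) = [-5, 21]
z = y + H·x̄ = [-5, 21] + [4, -22] = [-1, -1]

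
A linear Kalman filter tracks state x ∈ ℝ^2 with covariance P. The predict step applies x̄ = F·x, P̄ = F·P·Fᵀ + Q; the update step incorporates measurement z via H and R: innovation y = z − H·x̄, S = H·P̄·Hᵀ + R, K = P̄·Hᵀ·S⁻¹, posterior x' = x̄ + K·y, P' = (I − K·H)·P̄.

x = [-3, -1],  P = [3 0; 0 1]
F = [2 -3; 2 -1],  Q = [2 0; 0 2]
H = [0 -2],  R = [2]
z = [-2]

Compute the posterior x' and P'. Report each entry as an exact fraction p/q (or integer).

x' = [87/31, 25/31]
P' = [263/31 15/31; 15/31 15/31]

x̄ = F·x = [-3, -5]
P̄ = F·P·Fᵀ + Q = [23 15; 15 15]
y = z − H·x̄ = [-12]
S = H·P̄·Hᵀ + R = [62]
K = P̄·Hᵀ·S⁻¹ = [-15/31; -15/31]
x' = x̄ + K·y = [87/31, 25/31]
P' = (I − K·H)·P̄ = [263/31 15/31; 15/31 15/31]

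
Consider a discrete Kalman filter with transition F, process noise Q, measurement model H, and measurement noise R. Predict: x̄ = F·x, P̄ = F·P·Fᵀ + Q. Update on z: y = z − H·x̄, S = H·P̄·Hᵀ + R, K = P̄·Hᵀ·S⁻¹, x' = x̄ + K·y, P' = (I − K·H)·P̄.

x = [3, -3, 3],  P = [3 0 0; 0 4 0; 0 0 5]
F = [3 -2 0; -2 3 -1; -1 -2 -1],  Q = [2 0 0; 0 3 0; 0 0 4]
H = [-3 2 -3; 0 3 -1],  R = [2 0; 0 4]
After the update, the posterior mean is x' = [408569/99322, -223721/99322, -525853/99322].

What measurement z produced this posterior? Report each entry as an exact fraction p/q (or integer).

x̄ = F·x = [15, -18, 0]
P̄ = F·P·Fᵀ + Q = [45 -42 7; -42 56 -13; 7 -13 28]
S = H·P̄·Hᵀ + R = [1669 962; 962 614]
K = P̄·Hᵀ·S⁻¹ = [-9707/49661 8903/99322; -2022/49661 35615/99322; -7990/49661 14199/99322]
x' − x̄ = [-1081261/99322, 1564075/99322, -525853/99322] = K·y
y = (KᵀK)⁻¹·Kᵀ·(x' − x̄) = [80, 53]
z = y + H·x̄ = [80, 53] + [-81, -54] = [-1, -1]

z = [-1, -1]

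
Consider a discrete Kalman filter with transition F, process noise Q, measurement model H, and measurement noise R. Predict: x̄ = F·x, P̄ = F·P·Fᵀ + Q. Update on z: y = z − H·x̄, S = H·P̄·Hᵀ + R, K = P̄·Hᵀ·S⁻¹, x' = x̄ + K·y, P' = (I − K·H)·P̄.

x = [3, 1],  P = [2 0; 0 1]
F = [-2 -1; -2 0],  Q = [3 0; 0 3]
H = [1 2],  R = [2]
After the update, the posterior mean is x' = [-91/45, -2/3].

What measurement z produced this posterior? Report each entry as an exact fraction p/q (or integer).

z = [-3]

x̄ = F·x = [-7, -6]
P̄ = F·P·Fᵀ + Q = [12 8; 8 11]
S = H·P̄·Hᵀ + R = [90]
K = P̄·Hᵀ·S⁻¹ = [14/45; 1/3]
x' − x̄ = [224/45, 16/3] = K·y
y = (KᵀK)⁻¹·Kᵀ·(x' − x̄) = [16]
z = y + H·x̄ = [16] + [-19] = [-3]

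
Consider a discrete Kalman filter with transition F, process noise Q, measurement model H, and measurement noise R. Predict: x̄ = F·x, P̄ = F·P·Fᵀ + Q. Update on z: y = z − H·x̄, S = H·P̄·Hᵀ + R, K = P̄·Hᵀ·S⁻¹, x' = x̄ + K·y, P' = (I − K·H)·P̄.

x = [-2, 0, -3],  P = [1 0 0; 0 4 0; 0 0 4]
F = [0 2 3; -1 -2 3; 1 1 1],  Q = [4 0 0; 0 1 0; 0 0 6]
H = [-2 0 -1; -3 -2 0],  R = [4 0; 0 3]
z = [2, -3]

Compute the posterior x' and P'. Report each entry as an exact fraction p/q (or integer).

x̄ = F·x = [-9, -7, -5]
P̄ = F·P·Fᵀ + Q = [56 20 20; 20 54 3; 20 3 15]
y = z − H·x̄ = [-21, -44]
S = H·P̄·Hᵀ + R = [323 482; 482 963]
K = P̄·Hᵀ·S⁻¹ = [-5372/15745 -712/15745; 39567/78725 -33538/78725; -21153/78725 5192/78725]
x' = x̄ + K·y = [487/3149, 18738/15745, -35572/15745]
P' = (I − K·H)·P̄ = [4904/3149 -35712/15745 -27552/15745; -35712/15745 318147/78725 198852/78725; -27552/15745 198852/78725 360132/78725]

x' = [487/3149, 18738/15745, -35572/15745]
P' = [4904/3149 -35712/15745 -27552/15745; -35712/15745 318147/78725 198852/78725; -27552/15745 198852/78725 360132/78725]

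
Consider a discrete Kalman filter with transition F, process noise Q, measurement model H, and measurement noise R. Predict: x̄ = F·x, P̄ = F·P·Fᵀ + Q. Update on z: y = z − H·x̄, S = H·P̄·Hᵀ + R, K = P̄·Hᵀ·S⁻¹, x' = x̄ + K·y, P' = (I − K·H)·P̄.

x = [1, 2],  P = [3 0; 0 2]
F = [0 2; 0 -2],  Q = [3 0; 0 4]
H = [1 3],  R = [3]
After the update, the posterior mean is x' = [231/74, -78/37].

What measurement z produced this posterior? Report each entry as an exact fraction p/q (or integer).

x̄ = F·x = [4, -4]
P̄ = F·P·Fᵀ + Q = [11 -8; -8 12]
S = H·P̄·Hᵀ + R = [74]
K = P̄·Hᵀ·S⁻¹ = [-13/74; 14/37]
x' − x̄ = [-65/74, 70/37] = K·y
y = (KᵀK)⁻¹·Kᵀ·(x' − x̄) = [5]
z = y + H·x̄ = [5] + [-8] = [-3]

z = [-3]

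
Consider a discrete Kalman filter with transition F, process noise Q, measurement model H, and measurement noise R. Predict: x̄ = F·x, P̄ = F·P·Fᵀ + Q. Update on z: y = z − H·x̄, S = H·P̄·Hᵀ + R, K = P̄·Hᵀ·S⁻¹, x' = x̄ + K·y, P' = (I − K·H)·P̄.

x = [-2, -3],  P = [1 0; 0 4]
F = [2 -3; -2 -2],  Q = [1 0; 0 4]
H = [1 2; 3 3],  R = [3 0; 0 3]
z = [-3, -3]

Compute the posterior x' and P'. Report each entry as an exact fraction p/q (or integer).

x' = [-3475/2917, -94/2917]
P' = [7715/2917 -6364/2917; -6364/2917 5912/2917]

x̄ = F·x = [5, 10]
P̄ = F·P·Fᵀ + Q = [41 20; 20 24]
y = z − H·x̄ = [-28, -48]
S = H·P̄·Hᵀ + R = [220 447; 447 948]
K = P̄·Hᵀ·S⁻¹ = [-1671/2917 1351/2917; 1820/2917 -452/2917]
x' = x̄ + K·y = [-3475/2917, -94/2917]
P' = (I − K·H)·P̄ = [7715/2917 -6364/2917; -6364/2917 5912/2917]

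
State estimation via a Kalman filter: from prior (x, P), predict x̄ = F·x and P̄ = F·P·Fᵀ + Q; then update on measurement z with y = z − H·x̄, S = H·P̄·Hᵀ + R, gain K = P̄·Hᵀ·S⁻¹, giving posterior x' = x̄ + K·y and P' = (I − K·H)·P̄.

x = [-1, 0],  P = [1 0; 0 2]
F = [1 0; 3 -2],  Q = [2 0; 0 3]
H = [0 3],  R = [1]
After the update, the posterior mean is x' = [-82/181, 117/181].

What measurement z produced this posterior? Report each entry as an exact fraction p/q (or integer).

z = [2]

x̄ = F·x = [-1, -3]
P̄ = F·P·Fᵀ + Q = [3 3; 3 20]
S = H·P̄·Hᵀ + R = [181]
K = P̄·Hᵀ·S⁻¹ = [9/181; 60/181]
x' − x̄ = [99/181, 660/181] = K·y
y = (KᵀK)⁻¹·Kᵀ·(x' − x̄) = [11]
z = y + H·x̄ = [11] + [-9] = [2]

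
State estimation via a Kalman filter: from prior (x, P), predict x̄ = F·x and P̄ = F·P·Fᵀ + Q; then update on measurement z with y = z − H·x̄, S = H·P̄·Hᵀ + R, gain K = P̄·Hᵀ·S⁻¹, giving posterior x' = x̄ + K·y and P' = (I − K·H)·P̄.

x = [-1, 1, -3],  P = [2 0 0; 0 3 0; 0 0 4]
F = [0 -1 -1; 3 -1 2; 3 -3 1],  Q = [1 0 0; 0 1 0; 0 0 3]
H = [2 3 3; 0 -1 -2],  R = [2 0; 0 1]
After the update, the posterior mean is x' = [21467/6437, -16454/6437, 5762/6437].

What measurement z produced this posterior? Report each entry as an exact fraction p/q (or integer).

x̄ = F·x = [2, -10, -9]
P̄ = F·P·Fᵀ + Q = [8 -5 5; -5 38 35; 5 35 52]
S = H·P̄·Hᵀ + R = [1474 -751; -751 387]
K = P̄·Hᵀ·S⁻¹ = [2437/6437 4646/6437; -225/6437 -2233/6437; 488/6437 -1365/6437]
x' − x̄ = [8593/6437, 47916/6437, 63695/6437] = K·y
y = (KᵀK)⁻¹·Kᵀ·(x' − x̄) = [55, -27]
z = y + H·x̄ = [55, -27] + [-53, 28] = [2, 1]

z = [2, 1]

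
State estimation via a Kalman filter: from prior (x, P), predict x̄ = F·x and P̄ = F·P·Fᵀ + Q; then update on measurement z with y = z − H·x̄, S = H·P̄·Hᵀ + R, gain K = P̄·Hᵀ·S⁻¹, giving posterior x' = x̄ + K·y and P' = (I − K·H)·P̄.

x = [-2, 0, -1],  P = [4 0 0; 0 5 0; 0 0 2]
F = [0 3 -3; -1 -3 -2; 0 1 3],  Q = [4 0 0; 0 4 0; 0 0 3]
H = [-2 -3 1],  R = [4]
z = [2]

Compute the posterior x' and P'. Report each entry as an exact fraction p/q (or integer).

x̄ = F·x = [3, 4, -3]
P̄ = F·P·Fᵀ + Q = [67 -33 -3; -33 61 -27; -3 -27 26]
y = z − H·x̄ = [23]
S = H·P̄·Hᵀ + R = [625]
K = P̄·Hᵀ·S⁻¹ = [-38/625; -144/625; 113/625]
x' = x̄ + K·y = [1001/625, -812/625, 724/625]
P' = (I − K·H)·P̄ = [40431/625 -26097/625 2419/625; -26097/625 17389/625 -603/625; 2419/625 -603/625 3481/625]

x' = [1001/625, -812/625, 724/625]
P' = [40431/625 -26097/625 2419/625; -26097/625 17389/625 -603/625; 2419/625 -603/625 3481/625]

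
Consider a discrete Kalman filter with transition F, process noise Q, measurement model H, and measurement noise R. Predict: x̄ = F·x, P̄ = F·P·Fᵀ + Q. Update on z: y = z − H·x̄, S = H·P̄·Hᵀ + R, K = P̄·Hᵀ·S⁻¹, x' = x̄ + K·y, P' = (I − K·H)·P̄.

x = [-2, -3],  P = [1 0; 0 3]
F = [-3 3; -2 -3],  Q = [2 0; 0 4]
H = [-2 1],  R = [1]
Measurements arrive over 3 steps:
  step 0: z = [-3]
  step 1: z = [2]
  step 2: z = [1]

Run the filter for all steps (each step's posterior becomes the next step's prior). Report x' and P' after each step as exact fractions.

step 0: x' = [659/136, 921/136], P' = [927/272 1757/272; 1757/272 3591/272]
step 1: x' = [-142938/36547, -30736/5221], P' = [362147/182735 97664/26105; 97664/26105 209781/26105]
step 2: x' = [194654899/77893078, 473843221/77893078], P' = [147741369/77893078 277419697/77893078; 277419697/77893078 596423655/77893078]

step 0: x̄ = F·x = [-3, 13]
step 0: P̄ = F·P·Fᵀ + Q = [38 -21; -21 35]
step 0: y = z − H·x̄ = [-22]
step 0: S = H·P̄·Hᵀ + R = [272]
step 0: K = P̄·Hᵀ·S⁻¹ = [-97/272; 77/272]
step 0: x' = x̄ + K·y = [659/136, 921/136]
step 0: P' = (I − K·H)·P̄ = [927/272 1757/272; 1757/272 3591/272]
step 1: x̄ = F·x = [393/68, -4081/136]
step 1: P̄ = F·P·Fᵀ + Q = [2395/68 -10743/136; -10743/136 58199/272]
step 1: y = z − H·x̄ = [5925/136]
step 1: S = H·P̄·Hᵀ + R = [182735/272]
step 1: K = P̄·Hᵀ·S⁻¹ = [-40646/182735; 14453/26105]
step 1: x' = x̄ + K·y = [-142938/36547, -30736/5221]
step 1: P' = (I − K·H)·P̄ = [362147/182735 97664/26105; 97664/26105 209781/26105]
step 2: x̄ = F·x = [-216642/36547, 931332/36547]
step 2: P̄ = F·P·Fᵀ + Q = [4535332/182735 -8992377/182735; -8992377/182735 23599507/182735]
step 2: y = z − H·x̄ = [-1328069/36547]
step 2: S = H·P̄·Hᵀ + R = [77893078/182735]
step 2: K = P̄·Hᵀ·S⁻¹ = [-18063041/77893078; 41584261/77893078]
step 2: x' = x̄ + K·y = [194654899/77893078, 473843221/77893078]
step 2: P' = (I − K·H)·P̄ = [147741369/77893078 277419697/77893078; 277419697/77893078 596423655/77893078]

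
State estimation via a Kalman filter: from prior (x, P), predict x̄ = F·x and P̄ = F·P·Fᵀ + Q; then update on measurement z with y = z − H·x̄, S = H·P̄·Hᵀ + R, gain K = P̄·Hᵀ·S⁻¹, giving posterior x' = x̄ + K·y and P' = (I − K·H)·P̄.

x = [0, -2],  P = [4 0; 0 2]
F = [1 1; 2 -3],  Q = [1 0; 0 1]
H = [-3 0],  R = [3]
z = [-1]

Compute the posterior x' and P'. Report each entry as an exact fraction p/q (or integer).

x̄ = F·x = [-2, 6]
P̄ = F·P·Fᵀ + Q = [7 2; 2 35]
y = z − H·x̄ = [-7]
S = H·P̄·Hᵀ + R = [66]
K = P̄·Hᵀ·S⁻¹ = [-7/22; -1/11]
x' = x̄ + K·y = [5/22, 73/11]
P' = (I − K·H)·P̄ = [7/22 1/11; 1/11 379/11]

x' = [5/22, 73/11]
P' = [7/22 1/11; 1/11 379/11]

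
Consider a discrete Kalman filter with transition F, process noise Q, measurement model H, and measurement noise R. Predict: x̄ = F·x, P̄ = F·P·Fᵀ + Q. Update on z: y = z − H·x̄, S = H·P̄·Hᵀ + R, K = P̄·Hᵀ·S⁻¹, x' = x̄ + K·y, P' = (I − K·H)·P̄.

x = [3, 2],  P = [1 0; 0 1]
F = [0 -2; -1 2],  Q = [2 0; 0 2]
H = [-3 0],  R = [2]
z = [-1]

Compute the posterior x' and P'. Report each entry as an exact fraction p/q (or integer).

x̄ = F·x = [-4, 1]
P̄ = F·P·Fᵀ + Q = [6 -4; -4 7]
y = z − H·x̄ = [-13]
S = H·P̄·Hᵀ + R = [56]
K = P̄·Hᵀ·S⁻¹ = [-9/28; 3/14]
x' = x̄ + K·y = [5/28, -25/14]
P' = (I − K·H)·P̄ = [3/14 -1/7; -1/7 31/7]

x' = [5/28, -25/14]
P' = [3/14 -1/7; -1/7 31/7]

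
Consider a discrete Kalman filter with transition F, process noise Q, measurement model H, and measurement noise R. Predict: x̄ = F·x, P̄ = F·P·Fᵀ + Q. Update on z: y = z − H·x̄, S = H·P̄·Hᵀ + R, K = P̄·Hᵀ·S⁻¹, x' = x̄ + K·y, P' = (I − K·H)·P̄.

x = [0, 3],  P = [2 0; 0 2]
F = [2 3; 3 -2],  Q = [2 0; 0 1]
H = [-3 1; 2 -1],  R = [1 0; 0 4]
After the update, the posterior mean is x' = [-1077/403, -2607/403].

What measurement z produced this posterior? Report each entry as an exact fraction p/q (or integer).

x̄ = F·x = [9, -6]
P̄ = F·P·Fᵀ + Q = [28 0; 0 27]
S = H·P̄·Hᵀ + R = [280 -195; -195 143]
K = P̄·Hᵀ·S⁻¹ = [-84/155 -140/403; -108/155 -459/403]
x' − x̄ = [-4704/403, -189/403] = K·y
y = (KᵀK)⁻¹·Kᵀ·(x' − x̄) = [35, -21]
z = y + H·x̄ = [35, -21] + [-33, 24] = [2, 3]

z = [2, 3]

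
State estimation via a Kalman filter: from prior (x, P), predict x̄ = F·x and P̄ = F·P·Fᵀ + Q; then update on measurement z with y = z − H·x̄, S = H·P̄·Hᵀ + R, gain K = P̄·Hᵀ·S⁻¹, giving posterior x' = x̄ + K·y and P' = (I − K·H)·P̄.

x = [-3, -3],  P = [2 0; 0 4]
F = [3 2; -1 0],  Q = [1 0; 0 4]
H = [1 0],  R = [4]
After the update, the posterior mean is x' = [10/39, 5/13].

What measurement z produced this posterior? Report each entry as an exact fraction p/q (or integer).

z = [2]

x̄ = F·x = [-15, 3]
P̄ = F·P·Fᵀ + Q = [35 -6; -6 6]
S = H·P̄·Hᵀ + R = [39]
K = P̄·Hᵀ·S⁻¹ = [35/39; -2/13]
x' − x̄ = [595/39, -34/13] = K·y
y = (KᵀK)⁻¹·Kᵀ·(x' − x̄) = [17]
z = y + H·x̄ = [17] + [-15] = [2]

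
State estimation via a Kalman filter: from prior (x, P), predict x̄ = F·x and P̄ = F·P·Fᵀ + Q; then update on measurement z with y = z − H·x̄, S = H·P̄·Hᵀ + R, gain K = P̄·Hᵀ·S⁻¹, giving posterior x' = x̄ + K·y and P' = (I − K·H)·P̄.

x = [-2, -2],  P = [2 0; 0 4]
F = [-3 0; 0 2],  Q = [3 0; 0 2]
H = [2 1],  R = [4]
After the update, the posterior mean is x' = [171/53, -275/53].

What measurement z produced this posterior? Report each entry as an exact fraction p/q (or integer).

x̄ = F·x = [6, -4]
P̄ = F·P·Fᵀ + Q = [21 0; 0 18]
S = H·P̄·Hᵀ + R = [106]
K = P̄·Hᵀ·S⁻¹ = [21/53; 9/53]
x' − x̄ = [-147/53, -63/53] = K·y
y = (KᵀK)⁻¹·Kᵀ·(x' − x̄) = [-7]
z = y + H·x̄ = [-7] + [8] = [1]

z = [1]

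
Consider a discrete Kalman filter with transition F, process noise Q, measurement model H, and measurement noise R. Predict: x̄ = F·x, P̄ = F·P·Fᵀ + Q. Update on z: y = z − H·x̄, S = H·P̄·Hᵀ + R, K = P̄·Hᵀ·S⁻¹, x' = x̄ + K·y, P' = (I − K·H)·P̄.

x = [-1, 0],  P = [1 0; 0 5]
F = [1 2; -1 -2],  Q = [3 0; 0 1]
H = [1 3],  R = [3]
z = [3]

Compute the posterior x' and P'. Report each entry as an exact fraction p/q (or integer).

x' = [-46/33, 16/11]
P' = [95/11 -36/11; -36/11 17/11]

x̄ = F·x = [-1, 1]
P̄ = F·P·Fᵀ + Q = [24 -21; -21 22]
y = z − H·x̄ = [1]
S = H·P̄·Hᵀ + R = [99]
K = P̄·Hᵀ·S⁻¹ = [-13/33; 5/11]
x' = x̄ + K·y = [-46/33, 16/11]
P' = (I − K·H)·P̄ = [95/11 -36/11; -36/11 17/11]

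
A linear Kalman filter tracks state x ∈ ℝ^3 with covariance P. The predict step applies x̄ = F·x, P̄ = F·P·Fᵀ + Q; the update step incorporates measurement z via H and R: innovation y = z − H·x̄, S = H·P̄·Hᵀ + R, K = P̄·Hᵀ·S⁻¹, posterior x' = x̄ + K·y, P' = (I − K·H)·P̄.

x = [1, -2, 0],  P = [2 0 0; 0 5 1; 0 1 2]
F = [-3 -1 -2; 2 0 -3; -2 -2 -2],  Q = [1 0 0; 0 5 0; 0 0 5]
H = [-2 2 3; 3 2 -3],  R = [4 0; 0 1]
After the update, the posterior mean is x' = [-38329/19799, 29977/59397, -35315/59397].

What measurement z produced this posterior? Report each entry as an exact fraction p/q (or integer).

x̄ = F·x = [-1, 2, 2]
P̄ = F·P·Fᵀ + Q = [36 3 36; 3 31 10; 36 10 49]
S = H·P̄·Hᵀ + R = [377 13; 13 158]
K = P̄·Hᵀ·S⁻¹ = [2186/19799 44/1523; 13055/59397 1103/4569; 15257/59397 -646/4569]
x' − x̄ = [-18530/19799, -88817/59397, -154109/59397] = K·y
y = (KᵀK)⁻¹·Kᵀ·(x' − x̄) = [-9, 2]
z = y + H·x̄ = [-9, 2] + [12, -5] = [3, -3]

z = [3, -3]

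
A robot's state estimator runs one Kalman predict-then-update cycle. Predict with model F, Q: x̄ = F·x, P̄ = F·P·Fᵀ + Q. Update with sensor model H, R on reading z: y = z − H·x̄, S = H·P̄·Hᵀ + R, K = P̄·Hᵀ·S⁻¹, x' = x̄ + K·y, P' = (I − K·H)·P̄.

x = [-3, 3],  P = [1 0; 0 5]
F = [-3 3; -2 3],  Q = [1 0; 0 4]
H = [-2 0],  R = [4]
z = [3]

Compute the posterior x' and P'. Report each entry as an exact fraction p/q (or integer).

x̄ = F·x = [18, 15]
P̄ = F·P·Fᵀ + Q = [55 51; 51 53]
y = z − H·x̄ = [39]
S = H·P̄·Hᵀ + R = [224]
K = P̄·Hᵀ·S⁻¹ = [-55/112; -51/112]
x' = x̄ + K·y = [-129/112, -309/112]
P' = (I − K·H)·P̄ = [55/56 51/56; 51/56 367/56]

x' = [-129/112, -309/112]
P' = [55/56 51/56; 51/56 367/56]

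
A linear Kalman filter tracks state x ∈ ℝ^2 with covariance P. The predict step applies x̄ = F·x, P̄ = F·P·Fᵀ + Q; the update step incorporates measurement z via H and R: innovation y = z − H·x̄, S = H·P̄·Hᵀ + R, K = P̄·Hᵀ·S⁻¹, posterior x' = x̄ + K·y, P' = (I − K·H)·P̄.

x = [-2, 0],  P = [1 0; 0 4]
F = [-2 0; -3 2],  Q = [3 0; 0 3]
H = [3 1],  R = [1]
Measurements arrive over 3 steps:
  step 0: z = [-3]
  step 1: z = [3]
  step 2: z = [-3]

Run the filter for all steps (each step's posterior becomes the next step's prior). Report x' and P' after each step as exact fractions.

step 0: x̄ = F·x = [4, 6]
step 0: P̄ = F·P·Fᵀ + Q = [7 6; 6 28]
step 0: y = z − H·x̄ = [-21]
step 0: S = H·P̄·Hᵀ + R = [128]
step 0: K = P̄·Hᵀ·S⁻¹ = [27/128; 23/64]
step 0: x' = x̄ + K·y = [-55/128, -99/64]
step 0: P' = (I − K·H)·P̄ = [167/128 -237/64; -237/64 367/32]
step 1: x̄ = F·x = [55/64, -231/128]
step 1: P̄ = F·P·Fᵀ + Q = [263/32 1449/64; 1449/64 13447/128]
step 1: y = z − H·x̄ = [285/128]
step 1: S = H·P̄·Hᵀ + R = [40431/128]
step 1: K = P̄·Hᵀ·S⁻¹ = [2018/13477; 22141/40431]
step 1: x' = x̄ + K·y = [16075/13477, -7889/13477]
step 1: P' = (I − K·H)·P̄ = [15319/13477 -43939/13477; -43939/13477 417592/40431]
step 2: x̄ = F·x = [-32150/13477, -64003/13477]
step 2: P̄ = F·P·Fᵀ + Q = [101707/13477 267670/13477; 267670/13477 3787078/40431]
step 2: y = z − H·x̄ = [120022/13477]
step 2: S = H·P̄·Hᵀ + R = [11391658/40431]
step 2: K = P̄·Hᵀ·S⁻¹ = [1718373/11391658; 3098054/5695829]
step 2: x' = x̄ + K·y = [-5936011/5695829, 540513/5695829]
step 2: P' = (I − K·H)·P̄ = [12936319/11391658 -18545292/5695829; -18545292/5695829 58733930/5695829]

step 0: x' = [-55/128, -99/64], P' = [167/128 -237/64; -237/64 367/32]
step 1: x' = [16075/13477, -7889/13477], P' = [15319/13477 -43939/13477; -43939/13477 417592/40431]
step 2: x' = [-5936011/5695829, 540513/5695829], P' = [12936319/11391658 -18545292/5695829; -18545292/5695829 58733930/5695829]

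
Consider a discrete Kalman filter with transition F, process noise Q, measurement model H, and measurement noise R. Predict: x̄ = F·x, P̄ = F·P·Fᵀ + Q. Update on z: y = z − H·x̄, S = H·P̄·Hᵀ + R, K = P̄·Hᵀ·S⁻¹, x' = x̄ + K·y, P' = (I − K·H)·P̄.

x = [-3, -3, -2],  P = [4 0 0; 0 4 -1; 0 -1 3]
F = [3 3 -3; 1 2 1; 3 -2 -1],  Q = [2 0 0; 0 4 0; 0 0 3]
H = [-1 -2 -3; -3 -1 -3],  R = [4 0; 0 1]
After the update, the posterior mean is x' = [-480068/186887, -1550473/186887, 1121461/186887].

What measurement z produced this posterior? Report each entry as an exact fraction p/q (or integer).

z = [1, -2]

x̄ = F·x = [-12, -11, -1]
P̄ = F·P·Fᵀ + Q = [119 30 18; 30 23 -3; 18 -3 54]
S = H·P̄·Hᵀ + R = [893 1288; 1288 2067]
K = P̄·Hᵀ·S⁻¹ = [86397/186887 -93709/186887; -4537/186887 -6576/186887; -85314/186887 33903/186887]
x' − x̄ = [1762576/186887, 505284/186887, 1308348/186887] = K·y
y = (KᵀK)⁻¹·Kᵀ·(x' − x̄) = [-36, -52]
z = y + H·x̄ = [-36, -52] + [37, 50] = [1, -2]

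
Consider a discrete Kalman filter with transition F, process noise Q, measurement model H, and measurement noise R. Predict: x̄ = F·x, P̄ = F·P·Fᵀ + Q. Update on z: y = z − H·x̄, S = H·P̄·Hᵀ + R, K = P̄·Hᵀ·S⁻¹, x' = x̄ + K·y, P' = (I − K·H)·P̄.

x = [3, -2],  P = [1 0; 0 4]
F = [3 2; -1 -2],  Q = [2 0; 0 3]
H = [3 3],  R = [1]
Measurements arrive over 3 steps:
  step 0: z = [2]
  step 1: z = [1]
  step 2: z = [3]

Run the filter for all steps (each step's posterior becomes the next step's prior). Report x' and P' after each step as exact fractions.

step 0: x' = [13/41, 17/41], P' = [819/41 -815/41; -815/41 1631/82]
step 1: x' = [25577/15685, -8137/6274], P' = [26923/15685 -5211/3137; -5211/3137 10771/6274]
step 2: x' = [148610/120767, -50619/241534], P' = [1447539/845369 -1403195/845369; -1403195/845369 2903819/1690738]

step 0: x̄ = F·x = [5, 1]
step 0: P̄ = F·P·Fᵀ + Q = [27 -19; -19 20]
step 0: y = z − H·x̄ = [-16]
step 0: S = H·P̄·Hᵀ + R = [82]
step 0: K = P̄·Hᵀ·S⁻¹ = [12/41; 3/82]
step 0: x' = x̄ + K·y = [13/41, 17/41]
step 0: P' = (I − K·H)·P̄ = [819/41 -815/41; -815/41 1631/82]
step 1: x̄ = F·x = [73/41, -47/41]
step 1: P̄ = F·P·Fᵀ + Q = [935/41 801/41; 801/41 944/41]
step 1: y = z − H·x̄ = [-37/41]
step 1: S = H·P̄·Hᵀ + R = [31370/41]
step 1: K = P̄·Hᵀ·S⁻¹ = [2604/15685; 1047/6274]
step 1: x' = x̄ + K·y = [25577/15685, -8137/6274]
step 1: P' = (I − K·H)·P̄ = [26923/15685 -5211/3137; -5211/3137 10771/6274]
step 2: x̄ = F·x = [36046/15685, 15108/15685]
step 2: P̄ = F·P·Fᵀ + Q = [68727/15685 19961/15685; 19961/15685 77468/15685]
step 2: y = z − H·x̄ = [-106407/15685]
step 2: S = H·P̄·Hᵀ + R = [1690738/15685]
step 2: K = P̄·Hᵀ·S⁻¹ = [133032/845369; 292287/1690738]
step 2: x' = x̄ + K·y = [148610/120767, -50619/241534]
step 2: P' = (I − K·H)·P̄ = [1447539/845369 -1403195/845369; -1403195/845369 2903819/1690738]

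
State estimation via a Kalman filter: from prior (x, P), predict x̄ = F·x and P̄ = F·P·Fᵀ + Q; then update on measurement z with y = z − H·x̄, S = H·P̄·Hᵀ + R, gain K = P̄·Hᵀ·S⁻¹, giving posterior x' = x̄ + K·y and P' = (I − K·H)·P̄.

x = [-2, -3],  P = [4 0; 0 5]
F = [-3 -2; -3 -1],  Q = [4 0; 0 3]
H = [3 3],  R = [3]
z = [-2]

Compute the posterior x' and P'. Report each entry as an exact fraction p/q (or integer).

x' = [178/589, -549/589]
P' = [1632/589 -1526/589; -1526/589 1616/589]

x̄ = F·x = [12, 9]
P̄ = F·P·Fᵀ + Q = [60 46; 46 44]
y = z − H·x̄ = [-65]
S = H·P̄·Hᵀ + R = [1767]
K = P̄·Hᵀ·S⁻¹ = [106/589; 90/589]
x' = x̄ + K·y = [178/589, -549/589]
P' = (I − K·H)·P̄ = [1632/589 -1526/589; -1526/589 1616/589]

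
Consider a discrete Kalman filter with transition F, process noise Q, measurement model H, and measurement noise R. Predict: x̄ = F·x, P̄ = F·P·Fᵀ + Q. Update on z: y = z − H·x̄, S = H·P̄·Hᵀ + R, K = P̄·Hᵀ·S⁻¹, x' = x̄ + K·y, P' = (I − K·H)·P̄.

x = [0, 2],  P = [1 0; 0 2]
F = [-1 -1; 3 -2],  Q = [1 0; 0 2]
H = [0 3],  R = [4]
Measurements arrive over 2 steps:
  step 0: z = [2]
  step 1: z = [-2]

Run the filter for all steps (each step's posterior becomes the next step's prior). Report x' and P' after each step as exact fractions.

step 0: x' = [-44/25, 14/25], P' = [691/175 4/175; 4/175 76/175]
step 1: x' = [-708/1775, -1298/1775], P' = [5867/2485 -44/355; -44/355 156/355]

step 0: x̄ = F·x = [-2, -4]
step 0: P̄ = F·P·Fᵀ + Q = [4 1; 1 19]
step 0: y = z − H·x̄ = [14]
step 0: S = H·P̄·Hᵀ + R = [175]
step 0: K = P̄·Hᵀ·S⁻¹ = [3/175; 57/175]
step 0: x' = x̄ + K·y = [-44/25, 14/25]
step 0: P' = (I − K·H)·P̄ = [691/175 4/175; 4/175 76/175]
step 1: x̄ = F·x = [6/5, -32/5]
step 1: P̄ = F·P·Fᵀ + Q = [38/7 -11; -11 39]
step 1: y = z − H·x̄ = [86/5]
step 1: S = H·P̄·Hᵀ + R = [355]
step 1: K = P̄·Hᵀ·S⁻¹ = [-33/355; 117/355]
step 1: x' = x̄ + K·y = [-708/1775, -1298/1775]
step 1: P' = (I − K·H)·P̄ = [5867/2485 -44/355; -44/355 156/355]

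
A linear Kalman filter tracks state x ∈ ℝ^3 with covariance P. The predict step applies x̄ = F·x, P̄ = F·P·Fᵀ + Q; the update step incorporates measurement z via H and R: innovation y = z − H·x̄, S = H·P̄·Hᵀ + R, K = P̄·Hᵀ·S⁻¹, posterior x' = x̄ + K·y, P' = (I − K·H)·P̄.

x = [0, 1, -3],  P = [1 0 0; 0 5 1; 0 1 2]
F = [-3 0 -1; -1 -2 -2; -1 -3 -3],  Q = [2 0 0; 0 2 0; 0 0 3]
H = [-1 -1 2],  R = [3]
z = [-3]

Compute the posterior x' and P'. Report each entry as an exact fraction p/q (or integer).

x̄ = F·x = [3, 4, 6]
P̄ = F·P·Fᵀ + Q = [13 9 12; 9 39 55; 12 55 85]
y = z − H·x̄ = [-8]
S = H·P̄·Hᵀ + R = [145]
K = P̄·Hᵀ·S⁻¹ = [2/145; 62/145; 103/145]
x' = x̄ + K·y = [419/145, 84/145, 46/145]
P' = (I − K·H)·P̄ = [1881/145 1181/145 1534/145; 1181/145 1811/145 1589/145; 1534/145 1589/145 1716/145]

x' = [419/145, 84/145, 46/145]
P' = [1881/145 1181/145 1534/145; 1181/145 1811/145 1589/145; 1534/145 1589/145 1716/145]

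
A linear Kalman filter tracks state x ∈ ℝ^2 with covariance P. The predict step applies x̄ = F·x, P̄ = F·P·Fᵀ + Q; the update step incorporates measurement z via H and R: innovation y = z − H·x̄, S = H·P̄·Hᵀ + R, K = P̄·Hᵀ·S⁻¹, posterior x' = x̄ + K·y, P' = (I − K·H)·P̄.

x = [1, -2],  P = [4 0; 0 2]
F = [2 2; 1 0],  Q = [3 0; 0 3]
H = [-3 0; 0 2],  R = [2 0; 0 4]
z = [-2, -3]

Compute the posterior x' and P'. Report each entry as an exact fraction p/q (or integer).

x̄ = F·x = [-2, 1]
P̄ = F·P·Fᵀ + Q = [27 8; 8 7]
y = z − H·x̄ = [-8, -5]
S = H·P̄·Hᵀ + R = [245 -48; -48 32]
K = P̄·Hᵀ·S⁻¹ = [-57/173 1/173; -3/173 1139/2768]
x' = x̄ + K·y = [105/173, -2543/2768]
P' = (I − K·H)·P̄ = [38/173 2/173; 2/173 1139/1384]

x' = [105/173, -2543/2768]
P' = [38/173 2/173; 2/173 1139/1384]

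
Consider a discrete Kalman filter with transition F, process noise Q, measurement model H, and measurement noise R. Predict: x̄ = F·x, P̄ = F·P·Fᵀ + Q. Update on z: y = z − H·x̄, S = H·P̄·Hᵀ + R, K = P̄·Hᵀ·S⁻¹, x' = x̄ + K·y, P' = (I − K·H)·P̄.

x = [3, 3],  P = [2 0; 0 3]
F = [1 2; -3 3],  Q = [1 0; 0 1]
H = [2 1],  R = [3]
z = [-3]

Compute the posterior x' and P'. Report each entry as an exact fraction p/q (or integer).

x̄ = F·x = [9, 0]
P̄ = F·P·Fᵀ + Q = [15 12; 12 46]
y = z − H·x̄ = [-21]
S = H·P̄·Hᵀ + R = [157]
K = P̄·Hᵀ·S⁻¹ = [42/157; 70/157]
x' = x̄ + K·y = [531/157, -1470/157]
P' = (I − K·H)·P̄ = [591/157 -1056/157; -1056/157 2322/157]

x' = [531/157, -1470/157]
P' = [591/157 -1056/157; -1056/157 2322/157]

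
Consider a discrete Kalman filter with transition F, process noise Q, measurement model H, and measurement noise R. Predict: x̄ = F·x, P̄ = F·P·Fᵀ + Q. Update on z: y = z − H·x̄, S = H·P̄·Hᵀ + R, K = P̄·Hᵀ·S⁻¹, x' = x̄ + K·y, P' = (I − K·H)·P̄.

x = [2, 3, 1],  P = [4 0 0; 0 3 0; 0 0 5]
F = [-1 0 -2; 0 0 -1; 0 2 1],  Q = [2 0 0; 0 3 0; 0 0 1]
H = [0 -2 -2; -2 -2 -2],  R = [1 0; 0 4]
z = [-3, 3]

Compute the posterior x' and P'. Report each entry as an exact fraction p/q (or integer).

x̄ = F·x = [-4, -1, 7]
P̄ = F·P·Fᵀ + Q = [26 10 -10; 10 8 -5; -10 -5 18]
y = z − H·x̄ = [9, 7]
S = H·P̄·Hᵀ + R = [65 64; 64 172]
K = P̄·Hᵀ·S⁻¹ = [832/1771 -845/1771; 158/1771 -653/3542; -146/253 91/506]
x' = x̄ + K·y = [-501/161, -479/322, 141/46]
P' = (I − K·H)·P̄ = [2106/1771 732/1771 -164/253; 732/1771 6627/1771 -958/253; -164/253 -958/253 1031/253]

x' = [-501/161, -479/322, 141/46]
P' = [2106/1771 732/1771 -164/253; 732/1771 6627/1771 -958/253; -164/253 -958/253 1031/253]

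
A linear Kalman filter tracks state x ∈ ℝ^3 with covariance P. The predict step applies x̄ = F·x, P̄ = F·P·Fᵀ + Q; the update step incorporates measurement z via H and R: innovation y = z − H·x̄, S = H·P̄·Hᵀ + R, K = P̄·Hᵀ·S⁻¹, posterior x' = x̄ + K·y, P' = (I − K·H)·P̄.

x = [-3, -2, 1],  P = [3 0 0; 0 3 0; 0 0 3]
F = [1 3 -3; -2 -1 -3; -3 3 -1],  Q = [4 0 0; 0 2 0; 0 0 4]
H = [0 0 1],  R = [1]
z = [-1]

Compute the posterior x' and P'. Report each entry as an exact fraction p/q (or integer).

x̄ = F·x = [-12, 5, 2]
P̄ = F·P·Fᵀ + Q = [61 12 27; 12 44 18; 27 18 61]
y = z − H·x̄ = [-3]
S = H·P̄·Hᵀ + R = [62]
K = P̄·Hᵀ·S⁻¹ = [27/62; 9/31; 61/62]
x' = x̄ + K·y = [-825/62, 128/31, -59/62]
P' = (I − K·H)·P̄ = [3053/62 129/31 27/62; 129/31 1202/31 9/31; 27/62 9/31 61/62]

x' = [-825/62, 128/31, -59/62]
P' = [3053/62 129/31 27/62; 129/31 1202/31 9/31; 27/62 9/31 61/62]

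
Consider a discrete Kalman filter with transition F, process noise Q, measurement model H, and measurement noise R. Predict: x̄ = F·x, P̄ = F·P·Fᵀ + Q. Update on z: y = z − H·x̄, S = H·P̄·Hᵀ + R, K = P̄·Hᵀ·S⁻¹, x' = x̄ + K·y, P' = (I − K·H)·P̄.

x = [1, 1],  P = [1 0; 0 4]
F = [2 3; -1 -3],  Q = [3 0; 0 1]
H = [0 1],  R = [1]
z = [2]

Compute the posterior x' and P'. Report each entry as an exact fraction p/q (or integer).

x' = [-11/13, 24/13]
P' = [233/39 -38/39; -38/39 38/39]

x̄ = F·x = [5, -4]
P̄ = F·P·Fᵀ + Q = [43 -38; -38 38]
y = z − H·x̄ = [6]
S = H·P̄·Hᵀ + R = [39]
K = P̄·Hᵀ·S⁻¹ = [-38/39; 38/39]
x' = x̄ + K·y = [-11/13, 24/13]
P' = (I − K·H)·P̄ = [233/39 -38/39; -38/39 38/39]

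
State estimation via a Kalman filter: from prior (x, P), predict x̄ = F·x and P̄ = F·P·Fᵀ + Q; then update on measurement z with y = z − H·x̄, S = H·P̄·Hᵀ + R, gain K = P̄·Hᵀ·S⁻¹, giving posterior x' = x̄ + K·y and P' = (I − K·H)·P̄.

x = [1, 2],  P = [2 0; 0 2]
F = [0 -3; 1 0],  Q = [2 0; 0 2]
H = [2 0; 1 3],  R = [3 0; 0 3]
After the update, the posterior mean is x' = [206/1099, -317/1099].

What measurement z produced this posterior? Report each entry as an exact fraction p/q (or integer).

x̄ = F·x = [-6, 1]
P̄ = F·P·Fᵀ + Q = [20 0; 0 4]
S = H·P̄·Hᵀ + R = [83 40; 40 59]
K = P̄·Hᵀ·S⁻¹ = [520/1099 20/1099; -160/1099 332/1099]
x' − x̄ = [6800/1099, -1416/1099] = K·y
y = (KᵀK)⁻¹·Kᵀ·(x' − x̄) = [13, 2]
z = y + H·x̄ = [13, 2] + [-12, -3] = [1, -1]

z = [1, -1]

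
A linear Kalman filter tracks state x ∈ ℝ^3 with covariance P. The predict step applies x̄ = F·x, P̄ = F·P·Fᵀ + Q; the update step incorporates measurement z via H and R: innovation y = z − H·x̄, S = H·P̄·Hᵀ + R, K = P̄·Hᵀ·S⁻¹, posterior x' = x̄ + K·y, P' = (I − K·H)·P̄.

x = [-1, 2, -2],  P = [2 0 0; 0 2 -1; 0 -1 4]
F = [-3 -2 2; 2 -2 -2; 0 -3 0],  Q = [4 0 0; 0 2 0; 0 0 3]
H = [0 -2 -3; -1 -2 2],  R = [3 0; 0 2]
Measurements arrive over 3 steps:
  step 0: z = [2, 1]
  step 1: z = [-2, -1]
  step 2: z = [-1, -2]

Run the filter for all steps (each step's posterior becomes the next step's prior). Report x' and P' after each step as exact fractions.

step 0: x̄ = F·x = [-5, -2, -6]
step 0: P̄ = F·P·Fᵀ + Q = [54 -20 18; -20 26 6; 18 6 21]
step 0: y = z − H·x̄ = [-20, 4]
step 0: S = H·P̄·Hᵀ + R = [368 4; 4 44]
step 0: K = P̄·Hᵀ·S⁻¹ = [-44/1011 1019/2022; -125/674 -295/674; -279/1348 393/1348]
step 0: x' = x̄ + K·y = [-2137/1011, -14/337, -234/337]
step 0: P' = (I − K·H)·P̄ = [42769/1011 -4370/337 2928/337; -4370/337 1437/337 -1791/674; 2928/337 -1791/674 2667/1348]
step 1: x̄ = F·x = [1697/337, -2786/1011, 42/337]
step 1: P̄ = F·P·Fᵀ + Q = [57658/337 -61917/337 -25335/337; -61917/337 211459/1011 29469/337; -25335/337 29469/337 13944/337]
step 1: y = z − H·x̄ = [-7216/1011, -1744/1011]
step 1: S = H·P̄·Hᵀ + R = [2286241/1011 172141/1011; 172141/1011 41920/1011]
step 1: K = P̄·Hᵀ·S⁻¹ = [16937782/65486349 3115631/65486349; -6085579/21828783 -6437378/21828783; -3205235/21828783 4234205/21828783]
step 1: x' = x̄ + K·y = [67831951/21828783, -1870974/7276261, 6097906/7276261]
step 1: P' = (I − K·H)·P̄ = [1016829434/65486349 -105693626/21828783 64816490/21828783; -105693626/21828783 13073954/7276261 -6687443/7276261; 64816490/21828783 -6687443/7276261 5526707/7276261]
step 2: x̄ = F·x = [-51894191/7276261, 110302310/21828783, 5612922/7276261]
step 2: P̄ = F·P·Fᵀ + Q = [491796202/7276261 -502104752/7276261 -198512496/7276261; -502104752/7276261 5367469598/65486349 249706318/7276261; -198512496/7276261 249706318/7276261 139494369/7276261]
step 2: y = z − H·x̄ = [249292135/21828783, -12413051/21828783]
step 2: S = H·P̄·Hᵀ + R = [59933663672/65486349 4034173262/65486349; 4034173262/65486349 2140638080/65486349]
step 2: K = P̄·Hᵀ·S⁻¹ = [14523662705/61093282653 269035796/7248355569; -5538777032/20364427551 -704366687/2416118523; -3070140709/20364427551 927759613/4832237046]
step 2: x' = x̄ + K·y = [-90380244454/20364427551, 14341366191/6788142517, -14384164121/13576285034]
step 2: P' = (I − K·H)·P̄ = [6300933816862/427652978571 -653601131866/142550992857 401845541599/142550992857; -653601131866/142550992857 81425927938/47516997619 -41360138884/47516997619; 401845541599/142550992857 -41360138884/47516997619 34737087577/47516997619]

step 0: x' = [-2137/1011, -14/337, -234/337], P' = [42769/1011 -4370/337 2928/337; -4370/337 1437/337 -1791/674; 2928/337 -1791/674 2667/1348]
step 1: x' = [67831951/21828783, -1870974/7276261, 6097906/7276261], P' = [1016829434/65486349 -105693626/21828783 64816490/21828783; -105693626/21828783 13073954/7276261 -6687443/7276261; 64816490/21828783 -6687443/7276261 5526707/7276261]
step 2: x' = [-90380244454/20364427551, 14341366191/6788142517, -14384164121/13576285034], P' = [6300933816862/427652978571 -653601131866/142550992857 401845541599/142550992857; -653601131866/142550992857 81425927938/47516997619 -41360138884/47516997619; 401845541599/142550992857 -41360138884/47516997619 34737087577/47516997619]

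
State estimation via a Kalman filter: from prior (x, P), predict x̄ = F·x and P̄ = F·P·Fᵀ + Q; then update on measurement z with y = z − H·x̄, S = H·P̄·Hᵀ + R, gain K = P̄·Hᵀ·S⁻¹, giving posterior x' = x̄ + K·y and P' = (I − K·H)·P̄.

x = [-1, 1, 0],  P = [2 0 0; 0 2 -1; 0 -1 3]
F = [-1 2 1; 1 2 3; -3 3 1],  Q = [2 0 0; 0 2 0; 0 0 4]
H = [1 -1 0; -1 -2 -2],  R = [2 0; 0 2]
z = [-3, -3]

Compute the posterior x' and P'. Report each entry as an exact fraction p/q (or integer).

x' = [-413/1679, 3913/1679, -3352/5037]
P' = [2430/1679 1678/1679 -2638/1679; 1678/1679 4022/1679 -4602/1679; -2638/1679 -4602/1679 19109/5037]

x̄ = F·x = [3, 1, 6]
P̄ = F·P·Fᵀ + Q = [11 7 16; 7 27 4; 16 4 37]
y = z − H·x̄ = [-5, 14]
S = H·P̄·Hᵀ + R = [26 12; 12 393]
K = P̄·Hᵀ·S⁻¹ = [376/1679 -255/1679; -1172/1679 -259/1679; 982/1679 -1346/5037]
x' = x̄ + K·y = [-413/1679, 3913/1679, -3352/5037]
P' = (I − K·H)·P̄ = [2430/1679 1678/1679 -2638/1679; 1678/1679 4022/1679 -4602/1679; -2638/1679 -4602/1679 19109/5037]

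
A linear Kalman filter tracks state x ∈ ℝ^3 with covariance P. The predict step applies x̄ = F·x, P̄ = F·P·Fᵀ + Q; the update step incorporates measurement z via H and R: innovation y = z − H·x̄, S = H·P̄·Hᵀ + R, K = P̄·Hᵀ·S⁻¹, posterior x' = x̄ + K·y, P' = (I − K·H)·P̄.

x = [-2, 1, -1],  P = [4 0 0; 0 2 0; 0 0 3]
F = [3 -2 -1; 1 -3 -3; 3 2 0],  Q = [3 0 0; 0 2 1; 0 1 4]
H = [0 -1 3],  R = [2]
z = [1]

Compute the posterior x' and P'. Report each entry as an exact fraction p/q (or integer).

x' = [-2792/479, -1486/479, -343/479]
P' = [21349/479 18255/479 6119/479; 18255/479 22125/479 7343/479; 6119/479 7343/479 2543/479]

x̄ = F·x = [-7, -2, -4]
P̄ = F·P·Fᵀ + Q = [50 33 28; 33 51 1; 28 1 48]
y = z − H·x̄ = [11]
S = H·P̄·Hᵀ + R = [479]
K = P̄·Hᵀ·S⁻¹ = [51/479; -48/479; 143/479]
x' = x̄ + K·y = [-2792/479, -1486/479, -343/479]
P' = (I − K·H)·P̄ = [21349/479 18255/479 6119/479; 18255/479 22125/479 7343/479; 6119/479 7343/479 2543/479]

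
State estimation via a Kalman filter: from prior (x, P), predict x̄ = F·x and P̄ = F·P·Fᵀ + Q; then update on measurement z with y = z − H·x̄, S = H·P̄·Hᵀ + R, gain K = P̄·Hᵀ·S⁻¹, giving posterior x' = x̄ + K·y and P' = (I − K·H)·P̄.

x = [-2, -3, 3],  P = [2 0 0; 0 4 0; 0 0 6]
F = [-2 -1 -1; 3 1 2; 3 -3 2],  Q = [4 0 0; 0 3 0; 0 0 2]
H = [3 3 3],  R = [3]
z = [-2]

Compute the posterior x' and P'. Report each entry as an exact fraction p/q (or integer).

x̄ = F·x = [4, -3, 9]
P̄ = F·P·Fᵀ + Q = [22 -28 -12; -28 49 30; -12 30 80]
y = z − H·x̄ = [-32]
S = H·P̄·Hᵀ + R = [1182]
K = P̄·Hᵀ·S⁻¹ = [-9/197; 51/394; 49/197]
x' = x̄ + K·y = [1076/197, -1407/197, 205/197]
P' = (I − K·H)·P̄ = [3848/197 -4139/197 282/197; -4139/197 11503/394 -1587/197; 282/197 -1587/197 1354/197]

x' = [1076/197, -1407/197, 205/197]
P' = [3848/197 -4139/197 282/197; -4139/197 11503/394 -1587/197; 282/197 -1587/197 1354/197]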